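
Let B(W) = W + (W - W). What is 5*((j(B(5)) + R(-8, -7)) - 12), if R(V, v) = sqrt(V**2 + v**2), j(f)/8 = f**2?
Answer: 940 + 5*sqrt(113) ≈ 993.15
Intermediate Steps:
B(W) = W (B(W) = W + 0 = W)
j(f) = 8*f**2
5*((j(B(5)) + R(-8, -7)) - 12) = 5*((8*5**2 + sqrt((-8)**2 + (-7)**2)) - 12) = 5*((8*25 + sqrt(64 + 49)) - 12) = 5*((200 + sqrt(113)) - 12) = 5*(188 + sqrt(113)) = 940 + 5*sqrt(113)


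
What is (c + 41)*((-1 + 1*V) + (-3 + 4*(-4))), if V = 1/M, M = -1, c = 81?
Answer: -2562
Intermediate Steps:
V = -1 (V = 1/(-1) = -1)
(c + 41)*((-1 + 1*V) + (-3 + 4*(-4))) = (81 + 41)*((-1 + 1*(-1)) + (-3 + 4*(-4))) = 122*((-1 - 1) + (-3 - 16)) = 122*(-2 - 19) = 122*(-21) = -2562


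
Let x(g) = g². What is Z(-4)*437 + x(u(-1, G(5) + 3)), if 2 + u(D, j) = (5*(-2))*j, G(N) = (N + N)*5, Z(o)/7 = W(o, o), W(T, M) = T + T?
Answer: 258552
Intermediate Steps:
W(T, M) = 2*T
Z(o) = 14*o (Z(o) = 7*(2*o) = 14*o)
G(N) = 10*N (G(N) = (2*N)*5 = 10*N)
u(D, j) = -2 - 10*j (u(D, j) = -2 + (5*(-2))*j = -2 - 10*j)
Z(-4)*437 + x(u(-1, G(5) + 3)) = (14*(-4))*437 + (-2 - 10*(10*5 + 3))² = -56*437 + (-2 - 10*(50 + 3))² = -24472 + (-2 - 10*53)² = -24472 + (-2 - 530)² = -24472 + (-532)² = -24472 + 283024 = 258552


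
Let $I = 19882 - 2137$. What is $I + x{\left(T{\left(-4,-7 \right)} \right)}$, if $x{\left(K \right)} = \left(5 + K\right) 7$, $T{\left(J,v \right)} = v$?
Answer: $17731$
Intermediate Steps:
$I = 17745$
$x{\left(K \right)} = 35 + 7 K$
$I + x{\left(T{\left(-4,-7 \right)} \right)} = 17745 + \left(35 + 7 \left(-7\right)\right) = 17745 + \left(35 - 49\right) = 17745 - 14 = 17731$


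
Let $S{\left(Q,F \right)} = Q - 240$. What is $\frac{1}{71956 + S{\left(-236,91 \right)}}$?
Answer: $\frac{1}{71480} \approx 1.399 \cdot 10^{-5}$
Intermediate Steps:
$S{\left(Q,F \right)} = -240 + Q$
$\frac{1}{71956 + S{\left(-236,91 \right)}} = \frac{1}{71956 - 476} = \frac{1}{71480}$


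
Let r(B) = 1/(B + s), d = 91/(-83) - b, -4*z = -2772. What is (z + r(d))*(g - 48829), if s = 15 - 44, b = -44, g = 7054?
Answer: -33411853875/1154 ≈ -2.8953e+7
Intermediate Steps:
z = 693 (z = -¼*(-2772) = 693)
s = -29
d = 3561/83 (d = 91/(-83) - 1*(-44) = 91*(-1/83) + 44 = -91/83 + 44 = 3561/83 ≈ 42.904)
r(B) = 1/(-29 + B) (r(B) = 1/(B - 29) = 1/(-29 + B))
(z + r(d))*(g - 48829) = (693 + 1/(-29 + 3561/83))*(7054 - 48829) = (693 + 1/(1154/83))*(-41775) = (693 + 83/1154)*(-41775) = (799805/1154)*(-41775) = -33411853875/1154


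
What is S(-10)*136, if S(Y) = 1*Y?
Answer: -1360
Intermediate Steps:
S(Y) = Y
S(-10)*136 = -10*136 = -1360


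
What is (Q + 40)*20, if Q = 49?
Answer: 1780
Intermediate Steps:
(Q + 40)*20 = (49 + 40)*20 = 89*20 = 1780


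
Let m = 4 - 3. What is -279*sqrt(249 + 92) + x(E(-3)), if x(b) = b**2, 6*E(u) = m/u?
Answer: 1/324 - 279*sqrt(341) ≈ -5152.1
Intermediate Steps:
m = 1
E(u) = 1/(6*u) (E(u) = (1/u)/6 = 1/(6*u))
-279*sqrt(249 + 92) + x(E(-3)) = -279*sqrt(249 + 92) + ((1/6)/(-3))**2 = -279*sqrt(341) + ((1/6)*(-1/3))**2 = -279*sqrt(341) + (-1/18)**2 = -279*sqrt(341) + 1/324 = 1/324 - 279*sqrt(341)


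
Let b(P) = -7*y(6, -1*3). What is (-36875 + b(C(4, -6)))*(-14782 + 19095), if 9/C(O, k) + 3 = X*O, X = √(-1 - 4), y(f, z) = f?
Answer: -159223021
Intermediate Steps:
X = I*√5 (X = √(-5) = I*√5 ≈ 2.2361*I)
C(O, k) = 9/(-3 + I*O*√5) (C(O, k) = 9/(-3 + (I*√5)*O) = 9/(-3 + I*O*√5))
b(P) = -42 (b(P) = -7*6 = -42)
(-36875 + b(C(4, -6)))*(-14782 + 19095) = (-36875 - 42)*(-14782 + 19095) = -36917*4313 = -159223021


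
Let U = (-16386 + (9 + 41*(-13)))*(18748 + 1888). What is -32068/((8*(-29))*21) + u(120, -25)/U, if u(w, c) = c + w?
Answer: 300490891/45652728 ≈ 6.5821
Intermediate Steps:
U = -348954760 (U = (-16386 + (9 - 533))*20636 = (-16386 - 524)*20636 = -16910*20636 = -348954760)
-32068/((8*(-29))*21) + u(120, -25)/U = -32068/((8*(-29))*21) + (-25 + 120)/(-348954760) = -32068/((-232*21)) + 95*(-1/348954760) = -32068/(-4872) - 1/3673208 = -32068*(-1/4872) - 1/3673208 = 8017/1218 - 1/3673208 = 300490891/45652728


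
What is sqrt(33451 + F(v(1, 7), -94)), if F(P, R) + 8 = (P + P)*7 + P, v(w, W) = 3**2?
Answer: sqrt(33578) ≈ 183.24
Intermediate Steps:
v(w, W) = 9
F(P, R) = -8 + 15*P (F(P, R) = -8 + ((P + P)*7 + P) = -8 + ((2*P)*7 + P) = -8 + (14*P + P) = -8 + 15*P)
sqrt(33451 + F(v(1, 7), -94)) = sqrt(33451 + (-8 + 15*9)) = sqrt(33451 + (-8 + 135)) = sqrt(33451 + 127) = sqrt(33578)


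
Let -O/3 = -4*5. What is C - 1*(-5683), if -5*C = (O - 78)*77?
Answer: 29801/5 ≈ 5960.2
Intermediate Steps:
O = 60 (O = -(-12)*5 = -3*(-20) = 60)
C = 1386/5 (C = -(60 - 78)*77/5 = -(-18)*77/5 = -⅕*(-1386) = 1386/5 ≈ 277.20)
C - 1*(-5683) = 1386/5 - 1*(-5683) = 1386/5 + 5683 = 29801/5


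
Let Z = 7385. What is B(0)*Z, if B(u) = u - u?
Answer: 0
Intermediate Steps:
B(u) = 0
B(0)*Z = 0*7385 = 0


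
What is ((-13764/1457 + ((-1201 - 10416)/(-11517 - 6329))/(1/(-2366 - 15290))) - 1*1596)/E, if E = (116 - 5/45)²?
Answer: -63566173980/65174743067 ≈ -0.97532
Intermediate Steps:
E = 1087849/81 (E = (116 - 5*1/45)² = (116 - ⅑)² = (1043/9)² = 1087849/81 ≈ 13430.)
((-13764/1457 + ((-1201 - 10416)/(-11517 - 6329))/(1/(-2366 - 15290))) - 1*1596)/E = ((-13764/1457 + ((-1201 - 10416)/(-11517 - 6329))/(1/(-2366 - 15290))) - 1*1596)/(1087849/81) = ((-13764*1/1457 + (-11617/(-17846))/(1/(-17656))) - 1596)*(81/1087849) = ((-444/47 + (-11617*(-1/17846))/(-1/17656)) - 1596)*(81/1087849) = ((-444/47 + (11617/17846)*(-17656)) - 1596)*(81/1087849) = ((-444/47 - 102554876/8923) - 1596)*(81/1087849) = (-4824040984/419381 - 1596)*(81/1087849) = -5493373060/419381*81/1087849 = -63566173980/65174743067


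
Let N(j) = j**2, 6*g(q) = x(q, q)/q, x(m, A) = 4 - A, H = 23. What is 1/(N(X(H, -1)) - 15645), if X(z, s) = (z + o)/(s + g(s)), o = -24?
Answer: -121/1893009 ≈ -6.3919e-5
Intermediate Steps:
g(q) = (4 - q)/(6*q) (g(q) = ((4 - q)/q)/6 = (4 - q)/(6*q))
X(z, s) = (-24 + z)/(s + (4 - s)/(6*s)) (X(z, s) = (z - 24)/(s + (4 - s)/(6*s)) = (-24 + z)/(s + (4 - s)/(6*s)))
1/(N(X(H, -1)) - 15645) = 1/((6*(-1)*(-24 + 23)/(4 - 1*(-1) + 6*(-1)**2))**2 - 15645) = 1/((6*(-1)*(-1)/(4 + 1 + 6*1))**2 - 15645) = 1/((6*(-1)*(-1)/(4 + 1 + 6))**2 - 15645) = 1/((6*(-1)*(-1)/11)**2 - 15645) = 1/((6*(-1)*(1/11)*(-1))**2 - 15645) = 1/((6/11)**2 - 15645) = 1/(36/121 - 15645) = 1/(-1893009/121) = -121/1893009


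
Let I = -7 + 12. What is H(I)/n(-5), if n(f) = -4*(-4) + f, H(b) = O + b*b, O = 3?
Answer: 28/11 ≈ 2.5455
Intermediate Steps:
I = 5
H(b) = 3 + b² (H(b) = 3 + b*b = 3 + b²)
n(f) = 16 + f
H(I)/n(-5) = (3 + 5²)/(16 - 5) = (3 + 25)/11 = 28*(1/11) = 28/11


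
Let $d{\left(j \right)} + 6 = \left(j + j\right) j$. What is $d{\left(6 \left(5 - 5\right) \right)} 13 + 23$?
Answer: $-55$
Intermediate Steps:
$d{\left(j \right)} = -6 + 2 j^{2}$ ($d{\left(j \right)} = -6 + \left(j + j\right) j = -6 + 2 j j = -6 + 2 j^{2}$)
$d{\left(6 \left(5 - 5\right) \right)} 13 + 23 = \left(-6 + 2 \left(6 \left(5 - 5\right)\right)^{2}\right) 13 + 23 = \left(-6 + 2 \left(6 \cdot 0\right)^{2}\right) 13 + 23 = \left(-6 + 2 \cdot 0^{2}\right) 13 + 23 = \left(-6 + 2 \cdot 0\right) 13 + 23 = \left(-6 + 0\right) 13 + 23 = \left(-6\right) 13 + 23 = -78 + 23 = -55$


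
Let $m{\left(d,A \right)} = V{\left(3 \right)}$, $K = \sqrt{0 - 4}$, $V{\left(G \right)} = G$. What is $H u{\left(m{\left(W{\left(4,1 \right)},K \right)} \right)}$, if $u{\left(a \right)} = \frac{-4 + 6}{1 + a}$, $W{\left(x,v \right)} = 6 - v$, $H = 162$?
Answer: $81$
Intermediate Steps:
$K = 2 i$ ($K = \sqrt{-4} = 2 i \approx 2.0 i$)
$m{\left(d,A \right)} = 3$
$u{\left(a \right)} = \frac{2}{1 + a}$
$H u{\left(m{\left(W{\left(4,1 \right)},K \right)} \right)} = 162 \frac{2}{1 + 3} = 162 \cdot \frac{2}{4} = 162 \cdot 2 \cdot \frac{1}{4} = 162 \cdot \frac{1}{2} = 81$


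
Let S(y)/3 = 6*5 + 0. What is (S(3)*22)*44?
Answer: 87120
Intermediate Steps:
S(y) = 90 (S(y) = 3*(6*5 + 0) = 3*(30 + 0) = 3*30 = 90)
(S(3)*22)*44 = (90*22)*44 = 1980*44 = 87120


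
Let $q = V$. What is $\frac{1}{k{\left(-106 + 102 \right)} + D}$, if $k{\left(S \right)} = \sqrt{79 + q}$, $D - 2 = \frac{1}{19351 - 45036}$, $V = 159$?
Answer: $- \frac{1319412765}{154374401389} + \frac{659719225 \sqrt{238}}{154374401389} \approx 0.057382$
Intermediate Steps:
$q = 159$
$D = \frac{51369}{25685}$ ($D = 2 + \frac{1}{19351 - 45036} = 2 + \frac{1}{-25685} = 2 - \frac{1}{25685} = \frac{51369}{25685} \approx 2.0$)
$k{\left(S \right)} = \sqrt{238}$ ($k{\left(S \right)} = \sqrt{79 + 159} = \sqrt{238}$)
$\frac{1}{k{\left(-106 + 102 \right)} + D} = \frac{1}{\sqrt{238} + \frac{51369}{25685}} = \frac{1}{\frac{51369}{25685} + \sqrt{238}}$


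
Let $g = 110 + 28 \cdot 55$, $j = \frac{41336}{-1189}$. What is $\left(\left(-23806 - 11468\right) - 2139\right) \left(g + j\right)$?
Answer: $- \frac{71852190282}{1189} \approx -6.0431 \cdot 10^{7}$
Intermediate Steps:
$j = - \frac{41336}{1189}$ ($j = 41336 \left(- \frac{1}{1189}\right) = - \frac{41336}{1189} \approx -34.765$)
$g = 1650$ ($g = 110 + 1540 = 1650$)
$\left(\left(-23806 - 11468\right) - 2139\right) \left(g + j\right) = \left(\left(-23806 - 11468\right) - 2139\right) \left(1650 - \frac{41336}{1189}\right) = \left(-35274 - 2139\right) \frac{1920514}{1189} = \left(-37413\right) \frac{1920514}{1189} = - \frac{71852190282}{1189}$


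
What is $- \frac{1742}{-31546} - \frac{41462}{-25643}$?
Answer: $\frac{676315179}{404467039} \approx 1.6721$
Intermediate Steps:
$- \frac{1742}{-31546} - \frac{41462}{-25643} = \left(-1742\right) \left(- \frac{1}{31546}\right) - - \frac{41462}{25643} = \frac{871}{15773} + \frac{41462}{25643} = \frac{676315179}{404467039}$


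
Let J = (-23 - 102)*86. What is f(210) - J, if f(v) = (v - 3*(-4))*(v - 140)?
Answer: 26290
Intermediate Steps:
f(v) = (-140 + v)*(12 + v) (f(v) = (v + 12)*(-140 + v) = (12 + v)*(-140 + v) = (-140 + v)*(12 + v))
J = -10750 (J = -125*86 = -10750)
f(210) - J = (-1680 + 210**2 - 128*210) - 1*(-10750) = (-1680 + 44100 - 26880) + 10750 = 15540 + 10750 = 26290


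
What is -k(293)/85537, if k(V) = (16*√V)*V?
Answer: -4688*√293/85537 ≈ -0.93814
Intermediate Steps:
k(V) = 16*V^(3/2)
-k(293)/85537 = -16*293^(3/2)/85537 = -16*(293*√293)/85537 = -4688*√293/85537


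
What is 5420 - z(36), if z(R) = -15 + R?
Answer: 5399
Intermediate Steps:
5420 - z(36) = 5420 - (-15 + 36) = 5420 - 1*21 = 5420 - 21 = 5399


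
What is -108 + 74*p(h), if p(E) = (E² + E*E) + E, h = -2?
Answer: 336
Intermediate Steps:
p(E) = E + 2*E² (p(E) = (E² + E²) + E = 2*E² + E = E + 2*E²)
-108 + 74*p(h) = -108 + 74*(-2*(1 + 2*(-2))) = -108 + 74*(-2*(1 - 4)) = -108 + 74*(-2*(-3)) = -108 + 74*6 = -108 + 444 = 336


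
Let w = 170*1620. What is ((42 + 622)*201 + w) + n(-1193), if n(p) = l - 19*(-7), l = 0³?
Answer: 408997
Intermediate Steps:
w = 275400
l = 0
n(p) = 133 (n(p) = 0 - 19*(-7) = 0 + 133 = 133)
((42 + 622)*201 + w) + n(-1193) = ((42 + 622)*201 + 275400) + 133 = (664*201 + 275400) + 133 = (133464 + 275400) + 133 = 408864 + 133 = 408997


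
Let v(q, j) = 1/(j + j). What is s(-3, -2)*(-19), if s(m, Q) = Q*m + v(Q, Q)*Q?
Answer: -247/2 ≈ -123.50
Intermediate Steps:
v(q, j) = 1/(2*j)
s(m, Q) = 1/2 + Q*m (s(m, Q) = Q*m + (1/(2*Q))*Q = Q*m + 1/2 = 1/2 + Q*m)
s(-3, -2)*(-19) = (1/2 - 2*(-3))*(-19) = (1/2 + 6)*(-19) = (13/2)*(-19) = -247/2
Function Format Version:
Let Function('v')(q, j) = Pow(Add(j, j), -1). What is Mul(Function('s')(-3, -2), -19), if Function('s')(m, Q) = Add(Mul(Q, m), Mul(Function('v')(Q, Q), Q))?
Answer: Rational(-247, 2) ≈ -123.50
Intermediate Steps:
Function('v')(q, j) = Mul(Rational(1, 2), Pow(j, -1)) (Function('v')(q, j) = Pow(Mul(2, j), -1) = Mul(Rational(1, 2), Pow(j, -1)))
Function('s')(m, Q) = Add(Rational(1, 2), Mul(Q, m)) (Function('s')(m, Q) = Add(Mul(Q, m), Mul(Mul(Rational(1, 2), Pow(Q, -1)), Q)) = Add(Mul(Q, m), Rational(1, 2)) = Add(Rational(1, 2), Mul(Q, m)))
Mul(Function('s')(-3, -2), -19) = Mul(Add(Rational(1, 2), Mul(-2, -3)), -19) = Mul(Add(Rational(1, 2), 6), -19) = Mul(Rational(13, 2), -19) = Rational(-247, 2)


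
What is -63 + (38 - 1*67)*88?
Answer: -2615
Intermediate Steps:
-63 + (38 - 1*67)*88 = -63 + (38 - 67)*88 = -63 - 29*88 = -63 - 2552 = -2615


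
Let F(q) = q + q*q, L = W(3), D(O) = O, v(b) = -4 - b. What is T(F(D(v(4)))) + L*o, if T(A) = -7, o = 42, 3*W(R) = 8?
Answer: 105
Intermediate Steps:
W(R) = 8/3 (W(R) = (1/3)*8 = 8/3)
L = 8/3 ≈ 2.6667
F(q) = q + q**2
T(F(D(v(4)))) + L*o = -7 + (8/3)*42 = -7 + 112 = 105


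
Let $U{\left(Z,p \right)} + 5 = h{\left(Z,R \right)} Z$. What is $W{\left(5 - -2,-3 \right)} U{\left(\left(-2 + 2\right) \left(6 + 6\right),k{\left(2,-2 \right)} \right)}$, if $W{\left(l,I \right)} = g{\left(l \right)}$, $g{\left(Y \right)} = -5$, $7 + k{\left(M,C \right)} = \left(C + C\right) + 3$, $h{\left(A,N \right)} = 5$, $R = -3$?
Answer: $25$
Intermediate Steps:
$k{\left(M,C \right)} = -4 + 2 C$ ($k{\left(M,C \right)} = -7 + \left(\left(C + C\right) + 3\right) = -7 + \left(2 C + 3\right) = -7 + \left(3 + 2 C\right) = -4 + 2 C$)
$U{\left(Z,p \right)} = -5 + 5 Z$
$W{\left(l,I \right)} = -5$
$W{\left(5 - -2,-3 \right)} U{\left(\left(-2 + 2\right) \left(6 + 6\right),k{\left(2,-2 \right)} \right)} = - 5 \left(-5 + 5 \left(-2 + 2\right) \left(6 + 6\right)\right) = - 5 \left(-5 + 5 \cdot 0 \cdot 12\right) = - 5 \left(-5 + 5 \cdot 0\right) = - 5 \left(-5 + 0\right) = \left(-5\right) \left(-5\right) = 25$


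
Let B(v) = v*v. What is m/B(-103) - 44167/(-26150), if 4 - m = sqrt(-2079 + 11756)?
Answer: 468672303/277425350 - sqrt(9677)/10609 ≈ 1.6801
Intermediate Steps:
B(v) = v**2
m = 4 - sqrt(9677) (m = 4 - sqrt(-2079 + 11756) = 4 - sqrt(9677) ≈ -94.372)
m/B(-103) - 44167/(-26150) = (4 - sqrt(9677))/((-103)**2) - 44167/(-26150) = (4 - sqrt(9677))/10609 - 44167*(-1/26150) = (4 - sqrt(9677))*(1/10609) + 44167/26150 = (4/10609 - sqrt(9677)/10609) + 44167/26150 = 468672303/277425350 - sqrt(9677)/10609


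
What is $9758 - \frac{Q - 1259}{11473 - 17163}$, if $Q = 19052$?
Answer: $\frac{55540813}{5690} \approx 9761.1$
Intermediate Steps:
$9758 - \frac{Q - 1259}{11473 - 17163} = 9758 - \frac{19052 - 1259}{11473 - 17163} = 9758 - \frac{17793}{-5690} = 9758 - 17793 \left(- \frac{1}{5690}\right) = 9758 - - \frac{17793}{5690} = 9758 + \frac{17793}{5690} = \frac{55540813}{5690}$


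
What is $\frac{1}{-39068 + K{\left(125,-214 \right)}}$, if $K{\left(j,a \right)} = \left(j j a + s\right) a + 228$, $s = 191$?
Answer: $\frac{1}{715482786} \approx 1.3977 \cdot 10^{-9}$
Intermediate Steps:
$K{\left(j,a \right)} = 228 + a \left(191 + a j^{2}\right)$ ($K{\left(j,a \right)} = \left(j j a + 191\right) a + 228 = \left(j^{2} a + 191\right) a + 228 = \left(a j^{2} + 191\right) a + 228 = \left(191 + a j^{2}\right) a + 228 = a \left(191 + a j^{2}\right) + 228 = 228 + a \left(191 + a j^{2}\right)$)
$\frac{1}{-39068 + K{\left(125,-214 \right)}} = \frac{1}{-39068 + \left(228 + 191 \left(-214\right) + \left(-214\right)^{2} \cdot 125^{2}\right)} = \frac{1}{-39068 + \left(228 - 40874 + 45796 \cdot 15625\right)} = \frac{1}{-39068 + \left(228 - 40874 + 715562500\right)} = \frac{1}{-39068 + 715521854} = \frac{1}{715482786}$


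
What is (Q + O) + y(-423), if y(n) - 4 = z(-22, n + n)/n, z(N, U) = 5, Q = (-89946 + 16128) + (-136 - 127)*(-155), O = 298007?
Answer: 112077229/423 ≈ 2.6496e+5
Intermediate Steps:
Q = -33053 (Q = -73818 - 263*(-155) = -73818 + 40765 = -33053)
y(n) = 4 + 5/n
(Q + O) + y(-423) = (-33053 + 298007) + (4 + 5/(-423)) = 264954 + (4 + 5*(-1/423)) = 264954 + (4 - 5/423) = 264954 + 1687/423 = 112077229/423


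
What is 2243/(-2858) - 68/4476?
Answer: -2558503/3198102 ≈ -0.80001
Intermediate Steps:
2243/(-2858) - 68/4476 = 2243*(-1/2858) - 68*1/4476 = -2243/2858 - 17/1119 = -2558503/3198102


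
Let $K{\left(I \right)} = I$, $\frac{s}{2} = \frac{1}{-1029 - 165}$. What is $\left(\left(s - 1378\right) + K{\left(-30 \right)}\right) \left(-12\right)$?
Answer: $\frac{3362308}{199} \approx 16896.0$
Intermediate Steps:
$s = - \frac{1}{597}$ ($s = \frac{2}{-1029 - 165} = \frac{2}{-1194} = 2 \left(- \frac{1}{1194}\right) = - \frac{1}{597} \approx -0.001675$)
$\left(\left(s - 1378\right) + K{\left(-30 \right)}\right) \left(-12\right) = \left(\left(- \frac{1}{597} - 1378\right) - 30\right) \left(-12\right) = \left(- \frac{822667}{597} - 30\right) \left(-12\right) = \left(- \frac{840577}{597}\right) \left(-12\right) = \frac{3362308}{199}$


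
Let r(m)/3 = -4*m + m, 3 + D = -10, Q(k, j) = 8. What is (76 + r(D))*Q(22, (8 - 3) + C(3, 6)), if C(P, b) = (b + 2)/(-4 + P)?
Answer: 1544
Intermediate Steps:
C(P, b) = (2 + b)/(-4 + P)
D = -13 (D = -3 - 10 = -13)
r(m) = -9*m (r(m) = 3*(-4*m + m) = 3*(-3*m) = -9*m)
(76 + r(D))*Q(22, (8 - 3) + C(3, 6)) = (76 - 9*(-13))*8 = (76 + 117)*8 = 193*8 = 1544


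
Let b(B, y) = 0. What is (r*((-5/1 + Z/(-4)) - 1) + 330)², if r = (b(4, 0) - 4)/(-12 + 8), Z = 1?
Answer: 1677025/16 ≈ 1.0481e+5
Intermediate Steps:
r = 1 (r = (0 - 4)/(-12 + 8) = -4/(-4) = -4*(-¼) = 1)
(r*((-5/1 + Z/(-4)) - 1) + 330)² = (1*((-5/1 + 1/(-4)) - 1) + 330)² = (1*((-5*1 + 1*(-¼)) - 1) + 330)² = (1*((-5 - ¼) - 1) + 330)² = (1*(-21/4 - 1) + 330)² = (1*(-25/4) + 330)² = (-25/4 + 330)² = (1295/4)² = 1677025/16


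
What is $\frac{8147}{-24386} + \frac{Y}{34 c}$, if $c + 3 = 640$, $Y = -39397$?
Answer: $- \frac{284295742}{132037997} \approx -2.1531$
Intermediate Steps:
$c = 637$ ($c = -3 + 640 = 637$)
$\frac{8147}{-24386} + \frac{Y}{34 c} = \frac{8147}{-24386} - \frac{39397}{34 \cdot 637} = 8147 \left(- \frac{1}{24386}\right) - \frac{39397}{21658} = - \frac{8147}{24386} - \frac{39397}{21658} = - \frac{284295742}{132037997}$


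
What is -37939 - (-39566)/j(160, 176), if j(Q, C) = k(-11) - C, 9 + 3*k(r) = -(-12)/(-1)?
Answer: -6982403/183 ≈ -38155.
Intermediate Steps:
k(r) = -7 (k(r) = -3 + (-(-12)/(-1))/3 = -3 + (-(-12)*(-1))/3 = -3 + (-3*4)/3 = -3 + (⅓)*(-12) = -3 - 4 = -7)
j(Q, C) = -7 - C
-37939 - (-39566)/j(160, 176) = -37939 - (-39566)/(-7 - 1*176) = -37939 - (-39566)/(-7 - 176) = -37939 - (-39566)/(-183) = -37939 - (-39566)*(-1)/183 = -37939 - 1*39566/183 = -37939 - 39566/183 = -6982403/183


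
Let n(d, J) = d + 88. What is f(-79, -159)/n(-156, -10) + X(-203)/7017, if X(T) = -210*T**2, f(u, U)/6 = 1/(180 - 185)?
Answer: -490380083/397630 ≈ -1233.3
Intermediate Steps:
n(d, J) = 88 + d
f(u, U) = -6/5 (f(u, U) = 6/(180 - 185) = 6/(-5) = 6*(-1/5) = -6/5)
f(-79, -159)/n(-156, -10) + X(-203)/7017 = -6/(5*(88 - 156)) - 210*(-203)**2/7017 = -6/5/(-68) - 210*41209*(1/7017) = -6/5*(-1/68) - 8653890*1/7017 = 3/170 - 2884630/2339 = -490380083/397630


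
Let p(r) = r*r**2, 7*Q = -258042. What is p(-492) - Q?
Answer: -833410374/7 ≈ -1.1906e+8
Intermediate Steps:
Q = -258042/7 (Q = (1/7)*(-258042) = -258042/7 ≈ -36863.)
p(r) = r**3
p(-492) - Q = (-492)**3 - 1*(-258042/7) = -119095488 + 258042/7 = -833410374/7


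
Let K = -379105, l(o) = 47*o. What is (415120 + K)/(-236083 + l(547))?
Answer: -36015/210374 ≈ -0.17120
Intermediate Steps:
(415120 + K)/(-236083 + l(547)) = (415120 - 379105)/(-236083 + 47*547) = 36015/(-236083 + 25709) = 36015/(-210374) = 36015*(-1/210374) = -36015/210374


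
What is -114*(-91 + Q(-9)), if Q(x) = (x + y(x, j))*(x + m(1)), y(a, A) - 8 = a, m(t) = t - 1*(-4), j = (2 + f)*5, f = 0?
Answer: 5814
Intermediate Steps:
j = 10 (j = (2 + 0)*5 = 2*5 = 10)
m(t) = 4 + t (m(t) = t + 4 = 4 + t)
y(a, A) = 8 + a
Q(x) = (5 + x)*(8 + 2*x) (Q(x) = (x + (8 + x))*(x + (4 + 1)) = (8 + 2*x)*(x + 5) = (8 + 2*x)*(5 + x) = (5 + x)*(8 + 2*x))
-114*(-91 + Q(-9)) = -114*(-91 + (40 + 2*(-9)² + 18*(-9))) = -114*(-91 + (40 + 2*81 - 162)) = -114*(-91 + (40 + 162 - 162)) = -114*(-91 + 40) = -114*(-51) = 5814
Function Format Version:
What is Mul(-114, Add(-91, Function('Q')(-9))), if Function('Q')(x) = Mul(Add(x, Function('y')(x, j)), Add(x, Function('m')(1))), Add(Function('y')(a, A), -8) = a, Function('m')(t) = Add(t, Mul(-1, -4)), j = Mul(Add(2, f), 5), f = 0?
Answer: 5814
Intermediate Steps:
j = 10 (j = Mul(Add(2, 0), 5) = Mul(2, 5) = 10)
Function('m')(t) = Add(4, t) (Function('m')(t) = Add(t, 4) = Add(4, t))
Function('y')(a, A) = Add(8, a)
Function('Q')(x) = Mul(Add(5, x), Add(8, Mul(2, x))) (Function('Q')(x) = Mul(Add(x, Add(8, x)), Add(x, Add(4, 1))) = Mul(Add(8, Mul(2, x)), Add(x, 5)) = Mul(Add(8, Mul(2, x)), Add(5, x)) = Mul(Add(5, x), Add(8, Mul(2, x))))
Mul(-114, Add(-91, Function('Q')(-9))) = Mul(-114, Add(-91, Add(40, Mul(2, Pow(-9, 2)), Mul(18, -9)))) = Mul(-114, Add(-91, Add(40, Mul(2, 81), -162))) = Mul(-114, Add(-91, Add(40, 162, -162))) = Mul(-114, Add(-91, 40)) = Mul(-114, -51) = 5814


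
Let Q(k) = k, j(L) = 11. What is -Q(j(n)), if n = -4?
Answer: -11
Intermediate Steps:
-Q(j(n)) = -1*11 = -11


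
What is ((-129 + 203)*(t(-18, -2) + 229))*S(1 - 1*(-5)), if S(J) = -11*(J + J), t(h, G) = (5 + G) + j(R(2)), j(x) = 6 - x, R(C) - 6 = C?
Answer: -2246640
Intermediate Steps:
R(C) = 6 + C
t(h, G) = 3 + G (t(h, G) = (5 + G) + (6 - (6 + 2)) = (5 + G) + (6 - 1*8) = (5 + G) + (6 - 8) = (5 + G) - 2 = 3 + G)
S(J) = -22*J
((-129 + 203)*(t(-18, -2) + 229))*S(1 - 1*(-5)) = ((-129 + 203)*((3 - 2) + 229))*(-22*(1 - 1*(-5))) = (74*(1 + 229))*(-22*(1 + 5)) = (74*230)*(-22*6) = 17020*(-132) = -2246640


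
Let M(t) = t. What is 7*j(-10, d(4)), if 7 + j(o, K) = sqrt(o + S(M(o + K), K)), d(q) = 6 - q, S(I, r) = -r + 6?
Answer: -49 + 7*I*sqrt(6) ≈ -49.0 + 17.146*I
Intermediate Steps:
S(I, r) = 6 - r
j(o, K) = -7 + sqrt(6 + o - K) (j(o, K) = -7 + sqrt(o + (6 - K)) = -7 + sqrt(6 + o - K))
7*j(-10, d(4)) = 7*(-7 + sqrt(6 - 10 - (6 - 1*4))) = 7*(-7 + sqrt(6 - 10 - (6 - 4))) = 7*(-7 + sqrt(6 - 10 - 1*2)) = 7*(-7 + sqrt(6 - 10 - 2)) = 7*(-7 + sqrt(-6)) = 7*(-7 + I*sqrt(6)) = -49 + 7*I*sqrt(6)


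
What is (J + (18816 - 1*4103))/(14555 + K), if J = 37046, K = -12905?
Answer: 17253/550 ≈ 31.369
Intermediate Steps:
(J + (18816 - 1*4103))/(14555 + K) = (37046 + (18816 - 1*4103))/(14555 - 12905) = (37046 + (18816 - 4103))/1650 = (37046 + 14713)*(1/1650) = 51759*(1/1650) = 17253/550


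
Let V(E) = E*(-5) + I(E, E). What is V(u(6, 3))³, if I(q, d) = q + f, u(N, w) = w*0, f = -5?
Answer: -125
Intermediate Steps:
u(N, w) = 0
I(q, d) = -5 + q (I(q, d) = q - 5 = -5 + q)
V(E) = -5 - 4*E (V(E) = E*(-5) + (-5 + E) = -5*E + (-5 + E) = -5 - 4*E)
V(u(6, 3))³ = (-5 - 4*0)³ = (-5 + 0)³ = (-5)³ = -125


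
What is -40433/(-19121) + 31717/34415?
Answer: 1997962452/658049215 ≈ 3.0362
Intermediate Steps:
-40433/(-19121) + 31717/34415 = -40433*(-1/19121) + 31717*(1/34415) = 40433/19121 + 31717/34415 = 1997962452/658049215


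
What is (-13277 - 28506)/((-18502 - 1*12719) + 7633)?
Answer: 41783/23588 ≈ 1.7714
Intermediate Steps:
(-13277 - 28506)/((-18502 - 1*12719) + 7633) = -41783/((-18502 - 12719) + 7633) = -41783/(-31221 + 7633) = -41783/(-23588) = -41783*(-1/23588) = 41783/23588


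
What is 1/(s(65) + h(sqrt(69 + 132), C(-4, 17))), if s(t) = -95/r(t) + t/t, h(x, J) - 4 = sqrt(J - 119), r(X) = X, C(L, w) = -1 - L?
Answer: 299/10860 - 169*I*sqrt(29)/10860 ≈ 0.027532 - 0.083802*I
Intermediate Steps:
h(x, J) = 4 + sqrt(-119 + J) (h(x, J) = 4 + sqrt(J - 119) = 4 + sqrt(-119 + J))
s(t) = 1 - 95/t (s(t) = -95/t + t/t = -95/t + 1 = 1 - 95/t)
1/(s(65) + h(sqrt(69 + 132), C(-4, 17))) = 1/((-95 + 65)/65 + (4 + sqrt(-119 + (-1 - 1*(-4))))) = 1/((1/65)*(-30) + (4 + sqrt(-119 + (-1 + 4)))) = 1/(-6/13 + (4 + sqrt(-119 + 3))) = 1/(-6/13 + (4 + sqrt(-116))) = 1/(-6/13 + (4 + 2*I*sqrt(29))) = 1/(46/13 + 2*I*sqrt(29))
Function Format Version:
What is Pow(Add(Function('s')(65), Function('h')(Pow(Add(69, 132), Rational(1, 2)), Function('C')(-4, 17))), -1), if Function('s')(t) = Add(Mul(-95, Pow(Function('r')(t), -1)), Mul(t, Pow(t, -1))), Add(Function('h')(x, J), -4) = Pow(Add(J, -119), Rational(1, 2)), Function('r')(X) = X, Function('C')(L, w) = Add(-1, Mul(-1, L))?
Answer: Add(Rational(299, 10860), Mul(Rational(-169, 10860), I, Pow(29, Rational(1, 2)))) ≈ Add(0.027532, Mul(-0.083802, I))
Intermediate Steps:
Function('h')(x, J) = Add(4, Pow(Add(-119, J), Rational(1, 2))) (Function('h')(x, J) = Add(4, Pow(Add(J, -119), Rational(1, 2))) = Add(4, Pow(Add(-119, J), Rational(1, 2))))
Function('s')(t) = Add(1, Mul(-95, Pow(t, -1))) (Function('s')(t) = Add(Mul(-95, Pow(t, -1)), Mul(t, Pow(t, -1))) = Add(Mul(-95, Pow(t, -1)), 1) = Add(1, Mul(-95, Pow(t, -1))))
Pow(Add(Function('s')(65), Function('h')(Pow(Add(69, 132), Rational(1, 2)), Function('C')(-4, 17))), -1) = Pow(Add(Mul(Pow(65, -1), Add(-95, 65)), Add(4, Pow(Add(-119, Add(-1, Mul(-1, -4))), Rational(1, 2)))), -1) = Pow(Add(Mul(Rational(1, 65), -30), Add(4, Pow(Add(-119, Add(-1, 4)), Rational(1, 2)))), -1) = Pow(Add(Rational(-6, 13), Add(4, Pow(Add(-119, 3), Rational(1, 2)))), -1) = Pow(Add(Rational(-6, 13), Add(4, Pow(-116, Rational(1, 2)))), -1) = Pow(Add(Rational(-6, 13), Add(4, Mul(2, I, Pow(29, Rational(1, 2))))), -1) = Pow(Add(Rational(46, 13), Mul(2, I, Pow(29, Rational(1, 2)))), -1)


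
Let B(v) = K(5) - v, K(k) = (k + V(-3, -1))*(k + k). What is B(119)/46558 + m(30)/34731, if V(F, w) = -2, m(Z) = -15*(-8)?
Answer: 831967/539001966 ≈ 0.0015435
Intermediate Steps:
m(Z) = 120
K(k) = 2*k*(-2 + k) (K(k) = (k - 2)*(k + k) = (-2 + k)*(2*k) = 2*k*(-2 + k))
B(v) = 30 - v (B(v) = 2*5*(-2 + 5) - v = 2*5*3 - v = 30 - v)
B(119)/46558 + m(30)/34731 = (30 - 1*119)/46558 + 120/34731 = (30 - 119)*(1/46558) + 120*(1/34731) = -89*1/46558 + 40/11577 = -89/46558 + 40/11577 = 831967/539001966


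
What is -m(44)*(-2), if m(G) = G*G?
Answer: 3872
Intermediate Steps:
m(G) = G**2
-m(44)*(-2) = -1*44**2*(-2) = -1*1936*(-2) = -1936*(-2) = 3872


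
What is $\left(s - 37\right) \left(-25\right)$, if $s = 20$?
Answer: $425$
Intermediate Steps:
$\left(s - 37\right) \left(-25\right) = \left(20 - 37\right) \left(-25\right) = \left(-17\right) \left(-25\right) = 425$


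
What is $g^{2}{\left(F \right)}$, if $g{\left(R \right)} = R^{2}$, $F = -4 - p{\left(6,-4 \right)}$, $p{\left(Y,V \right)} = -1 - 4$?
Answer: $1$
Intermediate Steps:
$p{\left(Y,V \right)} = -5$
$F = 1$ ($F = -4 - -5 = -4 + 5 = 1$)
$g^{2}{\left(F \right)} = \left(1^{2}\right)^{2} = 1^{2} = 1$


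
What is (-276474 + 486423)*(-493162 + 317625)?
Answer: -36853817613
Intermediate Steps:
(-276474 + 486423)*(-493162 + 317625) = 209949*(-175537) = -36853817613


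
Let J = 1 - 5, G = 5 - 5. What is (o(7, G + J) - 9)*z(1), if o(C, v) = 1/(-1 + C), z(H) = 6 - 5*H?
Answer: -53/6 ≈ -8.8333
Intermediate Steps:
G = 0
J = -4
(o(7, G + J) - 9)*z(1) = (1/(-1 + 7) - 9)*(6 - 5*1) = (1/6 - 9)*(6 - 5) = (⅙ - 9)*1 = -53/6*1 = -53/6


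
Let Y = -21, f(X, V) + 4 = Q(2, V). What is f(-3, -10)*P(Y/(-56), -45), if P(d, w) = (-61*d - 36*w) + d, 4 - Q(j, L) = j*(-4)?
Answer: 12780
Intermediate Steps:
Q(j, L) = 4 + 4*j (Q(j, L) = 4 - j*(-4) = 4 - (-4)*j = 4 + 4*j)
f(X, V) = 8 (f(X, V) = -4 + (4 + 4*2) = -4 + (4 + 8) = -4 + 12 = 8)
P(d, w) = -60*d - 36*w
f(-3, -10)*P(Y/(-56), -45) = 8*(-(-1260)/(-56) - 36*(-45)) = 8*(-(-1260)*(-1)/56 + 1620) = 8*(-60*3/8 + 1620) = 8*(-45/2 + 1620) = 8*(3195/2) = 12780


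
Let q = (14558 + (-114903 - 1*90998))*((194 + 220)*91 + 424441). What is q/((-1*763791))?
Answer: 29474156815/254597 ≈ 1.1577e+5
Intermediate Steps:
q = -88422470445 (q = (14558 + (-114903 - 90998))*(414*91 + 424441) = (14558 - 205901)*(37674 + 424441) = -191343*462115 = -88422470445)
q/((-1*763791)) = -88422470445/((-1*763791)) = -88422470445/(-763791) = -88422470445*(-1/763791) = 29474156815/254597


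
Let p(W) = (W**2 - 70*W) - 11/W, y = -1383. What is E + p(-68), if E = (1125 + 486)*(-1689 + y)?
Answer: -335893333/68 ≈ -4.9396e+6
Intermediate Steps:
E = -4948992 (E = (1125 + 486)*(-1689 - 1383) = 1611*(-3072) = -4948992)
p(W) = W**2 - 70*W - 11/W
E + p(-68) = -4948992 + (-11 + (-68)**2*(-70 - 68))/(-68) = -4948992 - (-11 + 4624*(-138))/68 = -4948992 - (-11 - 638112)/68 = -4948992 - 1/68*(-638123) = -4948992 + 638123/68 = -335893333/68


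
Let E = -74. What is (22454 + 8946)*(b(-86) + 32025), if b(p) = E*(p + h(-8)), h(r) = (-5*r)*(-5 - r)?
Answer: 926582600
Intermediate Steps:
h(r) = -5*r*(-5 - r)
b(p) = -8880 - 74*p (b(p) = -74*(p + 5*(-8)*(5 - 8)) = -74*(p + 5*(-8)*(-3)) = -74*(p + 120) = -74*(120 + p) = -8880 - 74*p)
(22454 + 8946)*(b(-86) + 32025) = (22454 + 8946)*((-8880 - 74*(-86)) + 32025) = 31400*((-8880 + 6364) + 32025) = 31400*(-2516 + 32025) = 31400*29509 = 926582600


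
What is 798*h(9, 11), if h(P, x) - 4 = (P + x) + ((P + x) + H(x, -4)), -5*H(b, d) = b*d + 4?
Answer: 41496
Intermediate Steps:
H(b, d) = -⅘ - b*d/5 (H(b, d) = -(b*d + 4)/5 = -(4 + b*d)/5 = -⅘ - b*d/5)
h(P, x) = 16/5 + 2*P + 14*x/5 (h(P, x) = 4 + ((P + x) + ((P + x) + (-⅘ - ⅕*x*(-4)))) = 4 + ((P + x) + ((P + x) + (-⅘ + 4*x/5))) = 4 + ((P + x) + (-⅘ + P + 9*x/5)) = 4 + (-⅘ + 2*P + 14*x/5) = 16/5 + 2*P + 14*x/5)
798*h(9, 11) = 798*(16/5 + 2*9 + (14/5)*11) = 798*(16/5 + 18 + 154/5) = 798*52 = 41496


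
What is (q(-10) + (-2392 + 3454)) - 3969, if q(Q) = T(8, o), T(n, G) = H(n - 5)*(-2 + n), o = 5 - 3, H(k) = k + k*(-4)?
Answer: -2961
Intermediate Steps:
H(k) = -3*k (H(k) = k - 4*k = -3*k)
o = 2
T(n, G) = (-2 + n)*(15 - 3*n) (T(n, G) = (-3*(n - 5))*(-2 + n) = (-3*(-5 + n))*(-2 + n) = (15 - 3*n)*(-2 + n) = (-2 + n)*(15 - 3*n))
q(Q) = -54 (q(Q) = 3*(-2 + 8)*(5 - 1*8) = 3*6*(5 - 8) = 3*6*(-3) = -54)
(q(-10) + (-2392 + 3454)) - 3969 = (-54 + (-2392 + 3454)) - 3969 = (-54 + 1062) - 3969 = 1008 - 3969 = -2961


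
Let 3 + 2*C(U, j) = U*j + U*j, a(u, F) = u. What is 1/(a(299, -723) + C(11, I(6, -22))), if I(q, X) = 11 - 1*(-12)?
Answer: 2/1101 ≈ 0.0018165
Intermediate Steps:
I(q, X) = 23 (I(q, X) = 11 + 12 = 23)
C(U, j) = -3/2 + U*j (C(U, j) = -3/2 + (U*j + U*j)/2 = -3/2 + (2*U*j)/2 = -3/2 + U*j)
1/(a(299, -723) + C(11, I(6, -22))) = 1/(299 + (-3/2 + 11*23)) = 1/(299 + (-3/2 + 253)) = 1/(299 + 503/2) = 1/(1101/2) = 2/1101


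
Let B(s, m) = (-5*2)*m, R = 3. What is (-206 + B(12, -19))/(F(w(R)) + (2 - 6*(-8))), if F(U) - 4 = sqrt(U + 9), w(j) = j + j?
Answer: -288/967 + 16*sqrt(15)/2901 ≈ -0.27647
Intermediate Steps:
w(j) = 2*j
B(s, m) = -10*m
F(U) = 4 + sqrt(9 + U) (F(U) = 4 + sqrt(U + 9) = 4 + sqrt(9 + U))
(-206 + B(12, -19))/(F(w(R)) + (2 - 6*(-8))) = (-206 - 10*(-19))/((4 + sqrt(9 + 2*3)) + (2 - 6*(-8))) = (-206 + 190)/((4 + sqrt(9 + 6)) + (2 + 48)) = -16/((4 + sqrt(15)) + 50) = -16/(54 + sqrt(15))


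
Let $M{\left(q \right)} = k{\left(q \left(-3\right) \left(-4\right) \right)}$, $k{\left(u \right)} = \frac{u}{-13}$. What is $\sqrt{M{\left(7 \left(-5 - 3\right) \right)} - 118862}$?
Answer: $\frac{i \sqrt{20078942}}{13} \approx 344.69 i$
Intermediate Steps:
$k{\left(u \right)} = - \frac{u}{13}$ ($k{\left(u \right)} = u \left(- \frac{1}{13}\right) = - \frac{u}{13}$)
$M{\left(q \right)} = - \frac{12 q}{13}$ ($M{\left(q \right)} = - \frac{q \left(-3\right) \left(-4\right)}{13} = - \frac{- 3 q \left(-4\right)}{13} = - \frac{12 q}{13}$)
$\sqrt{M{\left(7 \left(-5 - 3\right) \right)} - 118862} = \sqrt{- \frac{12 \cdot 7 \left(-5 - 3\right)}{13} - 118862} = \sqrt{- \frac{12 \cdot 7 \left(-8\right)}{13} - 118862} = \sqrt{\left(- \frac{12}{13}\right) \left(-56\right) - 118862} = \sqrt{\frac{672}{13} - 118862} = \sqrt{- \frac{1544534}{13}} = \frac{i \sqrt{20078942}}{13}$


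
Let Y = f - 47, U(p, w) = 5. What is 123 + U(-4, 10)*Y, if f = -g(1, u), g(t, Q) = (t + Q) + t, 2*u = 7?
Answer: -279/2 ≈ -139.50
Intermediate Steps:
u = 7/2 (u = (½)*7 = 7/2 ≈ 3.5000)
g(t, Q) = Q + 2*t (g(t, Q) = (Q + t) + t = Q + 2*t)
f = -11/2 (f = -(7/2 + 2*1) = -(7/2 + 2) = -1*11/2 = -11/2 ≈ -5.5000)
Y = -105/2 (Y = -11/2 - 47 = -105/2 ≈ -52.500)
123 + U(-4, 10)*Y = 123 + 5*(-105/2) = 123 - 525/2 = -279/2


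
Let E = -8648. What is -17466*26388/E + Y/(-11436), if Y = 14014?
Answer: 329415559951/6181158 ≈ 53294.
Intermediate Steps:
-17466*26388/E + Y/(-11436) = -17466/((-8648/26388)) + 14014/(-11436) = -17466/((-8648*1/26388)) + 14014*(-1/11436) = -17466/(-2162/6597) - 7007/5718 = -17466*(-6597/2162) - 7007/5718 = 57611601/1081 - 7007/5718 = 329415559951/6181158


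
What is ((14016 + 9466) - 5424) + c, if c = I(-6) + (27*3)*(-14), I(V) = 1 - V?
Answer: 16931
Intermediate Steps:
c = -1127 (c = (1 - 1*(-6)) + (27*3)*(-14) = (1 + 6) + 81*(-14) = 7 - 1134 = -1127)
((14016 + 9466) - 5424) + c = ((14016 + 9466) - 5424) - 1127 = (23482 - 5424) - 1127 = 18058 - 1127 = 16931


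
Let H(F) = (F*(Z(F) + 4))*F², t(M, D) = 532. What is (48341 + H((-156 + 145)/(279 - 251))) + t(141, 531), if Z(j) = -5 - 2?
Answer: 1072864089/21952 ≈ 48873.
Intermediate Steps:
Z(j) = -7
H(F) = -3*F³ (H(F) = (F*(-7 + 4))*F² = (F*(-3))*F² = (-3*F)*F² = -3*F³)
(48341 + H((-156 + 145)/(279 - 251))) + t(141, 531) = (48341 - 3*(-156 + 145)³/(279 - 251)³) + 532 = (48341 - 3*(-11/28)³) + 532 = (48341 - 3*(-1331/21952)) + 532 = (48341 + 3993/21952) + 532 = 1061185625/21952 + 532 = 1072864089/21952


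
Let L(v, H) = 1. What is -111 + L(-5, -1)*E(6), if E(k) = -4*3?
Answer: -123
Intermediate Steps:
E(k) = -12
-111 + L(-5, -1)*E(6) = -111 + 1*(-12) = -111 - 12 = -123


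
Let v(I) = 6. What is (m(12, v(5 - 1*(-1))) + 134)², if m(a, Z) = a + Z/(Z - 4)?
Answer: 22201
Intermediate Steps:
m(a, Z) = a + Z/(-4 + Z)
(m(12, v(5 - 1*(-1))) + 134)² = ((6 - 4*12 + 6*12)/(-4 + 6) + 134)² = ((6 - 48 + 72)/2 + 134)² = ((½)*30 + 134)² = (15 + 134)² = 149² = 22201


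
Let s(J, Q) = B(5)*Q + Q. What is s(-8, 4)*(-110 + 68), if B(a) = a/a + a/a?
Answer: -504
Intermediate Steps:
B(a) = 2 (B(a) = 1 + 1 = 2)
s(J, Q) = 3*Q (s(J, Q) = 2*Q + Q = 3*Q)
s(-8, 4)*(-110 + 68) = (3*4)*(-110 + 68) = 12*(-42) = -504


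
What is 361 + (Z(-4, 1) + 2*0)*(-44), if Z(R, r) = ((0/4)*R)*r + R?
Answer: 537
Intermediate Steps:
Z(R, r) = R (Z(R, r) = ((0*(1/4))*R)*r + R = (0*R)*r + R = 0*r + R = 0 + R = R)
361 + (Z(-4, 1) + 2*0)*(-44) = 361 + (-4 + 2*0)*(-44) = 361 + (-4 + 0)*(-44) = 361 - 4*(-44) = 361 + 176 = 537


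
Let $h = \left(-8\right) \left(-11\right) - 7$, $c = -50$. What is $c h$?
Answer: $-4050$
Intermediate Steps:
$h = 81$ ($h = 88 - 7 = 81$)
$c h = \left(-50\right) 81 = -4050$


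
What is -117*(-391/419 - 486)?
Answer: 23870925/419 ≈ 56971.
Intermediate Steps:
-117*(-391/419 - 486) = -117*(-204025/419) = 23870925/419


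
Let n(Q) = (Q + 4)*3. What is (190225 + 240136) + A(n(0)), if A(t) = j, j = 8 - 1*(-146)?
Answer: 430515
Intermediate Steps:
n(Q) = 12 + 3*Q (n(Q) = (4 + Q)*3 = 12 + 3*Q)
j = 154 (j = 8 + 146 = 154)
A(t) = 154
(190225 + 240136) + A(n(0)) = (190225 + 240136) + 154 = 430361 + 154 = 430515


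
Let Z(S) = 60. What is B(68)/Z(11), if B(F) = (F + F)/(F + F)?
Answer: 1/60 ≈ 0.016667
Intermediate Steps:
B(F) = 1 (B(F) = (2*F)/((2*F)) = (2*F)*(1/(2*F)) = 1)
B(68)/Z(11) = 1/60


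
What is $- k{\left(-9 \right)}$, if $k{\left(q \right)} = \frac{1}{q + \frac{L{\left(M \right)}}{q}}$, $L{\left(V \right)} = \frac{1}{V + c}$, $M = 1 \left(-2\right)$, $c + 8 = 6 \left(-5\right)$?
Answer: $\frac{360}{3239} \approx 0.11115$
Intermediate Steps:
$c = -38$ ($c = -8 + 6 \left(-5\right) = -8 - 30 = -38$)
$M = -2$
$L{\left(V \right)} = \frac{1}{-38 + V}$ ($L{\left(V \right)} = \frac{1}{V - 38} = \frac{1}{-38 + V}$)
$k{\left(q \right)} = \frac{1}{q - \frac{1}{40 q}}$ ($k{\left(q \right)} = \frac{1}{q + \frac{1}{\left(-38 - 2\right) q}} = \frac{1}{q + \frac{1}{\left(-40\right) q}} = \frac{1}{q - \frac{1}{40 q}}$)
$- k{\left(-9 \right)} = - \frac{40 \left(-9\right)}{-1 + 40 \left(-9\right)^{2}} = - \frac{40 \left(-9\right)}{-1 + 40 \cdot 81} = - \frac{40 \left(-9\right)}{-1 + 3240} = - \frac{40 \left(-9\right)}{3239} = \left(-1\right) \left(- \frac{360}{3239}\right) = \frac{360}{3239}$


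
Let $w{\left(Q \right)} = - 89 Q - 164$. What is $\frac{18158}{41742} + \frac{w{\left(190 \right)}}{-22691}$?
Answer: $\frac{562363043}{473583861} \approx 1.1875$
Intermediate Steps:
$w{\left(Q \right)} = -164 - 89 Q$
$\frac{18158}{41742} + \frac{w{\left(190 \right)}}{-22691} = \frac{18158}{41742} + \frac{-164 - 16910}{-22691} = 18158 \cdot \frac{1}{41742} + \left(-164 - 16910\right) \left(- \frac{1}{22691}\right) = \frac{9079}{20871} - - \frac{17074}{22691} = \frac{9079}{20871} + \frac{17074}{22691} = \frac{562363043}{473583861}$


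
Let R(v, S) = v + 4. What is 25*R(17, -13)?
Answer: 525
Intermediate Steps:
R(v, S) = 4 + v
25*R(17, -13) = 25*(4 + 17) = 25*21 = 525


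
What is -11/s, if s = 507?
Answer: -11/507 ≈ -0.021696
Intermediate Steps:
-11/s = -11/507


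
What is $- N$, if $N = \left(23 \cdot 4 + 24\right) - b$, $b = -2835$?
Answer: $-2951$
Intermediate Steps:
$N = 2951$ ($N = \left(23 \cdot 4 + 24\right) - -2835 = \left(92 + 24\right) + 2835 = 116 + 2835 = 2951$)
$- N = \left(-1\right) 2951 = -2951$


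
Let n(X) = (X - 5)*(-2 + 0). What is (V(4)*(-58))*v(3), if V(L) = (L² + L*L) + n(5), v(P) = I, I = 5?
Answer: -9280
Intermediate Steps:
v(P) = 5
n(X) = 10 - 2*X (n(X) = (-5 + X)*(-2) = 10 - 2*X)
V(L) = 2*L² (V(L) = (L² + L*L) + (10 - 2*5) = (L² + L²) + (10 - 10) = 2*L² + 0 = 2*L²)
(V(4)*(-58))*v(3) = ((2*4²)*(-58))*5 = ((2*16)*(-58))*5 = (32*(-58))*5 = -1856*5 = -9280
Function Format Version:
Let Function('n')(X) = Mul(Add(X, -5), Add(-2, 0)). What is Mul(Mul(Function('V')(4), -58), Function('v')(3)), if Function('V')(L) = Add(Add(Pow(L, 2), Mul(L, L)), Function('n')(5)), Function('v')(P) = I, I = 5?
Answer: -9280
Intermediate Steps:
Function('v')(P) = 5
Function('n')(X) = Add(10, Mul(-2, X)) (Function('n')(X) = Mul(Add(-5, X), -2) = Add(10, Mul(-2, X)))
Function('V')(L) = Mul(2, Pow(L, 2)) (Function('V')(L) = Add(Add(Pow(L, 2), Mul(L, L)), Add(10, Mul(-2, 5))) = Add(Add(Pow(L, 2), Pow(L, 2)), Add(10, -10)) = Add(Mul(2, Pow(L, 2)), 0) = Mul(2, Pow(L, 2)))
Mul(Mul(Function('V')(4), -58), Function('v')(3)) = Mul(Mul(Mul(2, Pow(4, 2)), -58), 5) = Mul(Mul(Mul(2, 16), -58), 5) = Mul(Mul(32, -58), 5) = Mul(-1856, 5) = -9280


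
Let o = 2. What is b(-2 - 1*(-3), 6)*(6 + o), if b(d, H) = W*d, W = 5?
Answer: 40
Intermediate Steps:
b(d, H) = 5*d
b(-2 - 1*(-3), 6)*(6 + o) = (5*(-2 - 1*(-3)))*(6 + 2) = (5*(-2 + 3))*8 = (5*1)*8 = 5*8 = 40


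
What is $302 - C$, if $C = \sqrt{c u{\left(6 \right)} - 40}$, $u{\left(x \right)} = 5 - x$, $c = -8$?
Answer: $302 - 4 i \sqrt{2} \approx 302.0 - 5.6569 i$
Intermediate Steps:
$C = 4 i \sqrt{2}$ ($C = \sqrt{- 8 \left(5 - 6\right) - 40} = \sqrt{\left(-8\right) \left(-1\right) - 40} = \sqrt{8 - 40} = \sqrt{-32} = 4 i \sqrt{2} \approx 5.6569 i$)
$302 - C = 302 - 4 i \sqrt{2}$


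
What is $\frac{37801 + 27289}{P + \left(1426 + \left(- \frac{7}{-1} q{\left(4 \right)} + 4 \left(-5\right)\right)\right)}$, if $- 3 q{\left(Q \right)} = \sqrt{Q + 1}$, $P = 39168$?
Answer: $\frac{23768654940}{14816245039} + \frac{1366890 \sqrt{5}}{14816245039} \approx 1.6044$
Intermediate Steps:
$q{\left(Q \right)} = - \frac{\sqrt{1 + Q}}{3}$ ($q{\left(Q \right)} = - \frac{\sqrt{Q + 1}}{3} = - \frac{\sqrt{1 + Q}}{3}$)
$\frac{37801 + 27289}{P + \left(1426 + \left(- \frac{7}{-1} q{\left(4 \right)} + 4 \left(-5\right)\right)\right)} = \frac{37801 + 27289}{39168 + \left(1426 + \left(- \frac{7}{-1} \left(- \frac{\sqrt{1 + 4}}{3}\right) + 4 \left(-5\right)\right)\right)} = \frac{65090}{39168 + \left(1426 - \left(20 - \left(-7\right) \left(-1\right) \left(- \frac{\sqrt{5}}{3}\right)\right)\right)} = \frac{65090}{39168 + \left(1426 - \left(20 - 7 \left(- \frac{\sqrt{5}}{3}\right)\right)\right)} = \frac{65090}{39168 + \left(1426 - \left(20 + \frac{7 \sqrt{5}}{3}\right)\right)} = \frac{65090}{39168 + \left(1406 - \frac{7 \sqrt{5}}{3}\right)} = \frac{65090}{40574 - \frac{7 \sqrt{5}}{3}}$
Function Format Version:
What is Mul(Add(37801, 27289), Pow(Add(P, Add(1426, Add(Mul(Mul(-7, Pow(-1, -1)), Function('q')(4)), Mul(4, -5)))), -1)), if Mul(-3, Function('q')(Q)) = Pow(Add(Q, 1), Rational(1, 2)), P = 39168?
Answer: Add(Rational(23768654940, 14816245039), Mul(Rational(1366890, 14816245039), Pow(5, Rational(1, 2)))) ≈ 1.6044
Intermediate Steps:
Function('q')(Q) = Mul(Rational(-1, 3), Pow(Add(1, Q), Rational(1, 2))) (Function('q')(Q) = Mul(Rational(-1, 3), Pow(Add(Q, 1), Rational(1, 2))) = Mul(Rational(-1, 3), Pow(Add(1, Q), Rational(1, 2))))
Mul(Add(37801, 27289), Pow(Add(P, Add(1426, Add(Mul(Mul(-7, Pow(-1, -1)), Function('q')(4)), Mul(4, -5)))), -1)) = Mul(Add(37801, 27289), Pow(Add(39168, Add(1426, Add(Mul(Mul(-7, Pow(-1, -1)), Mul(Rational(-1, 3), Pow(Add(1, 4), Rational(1, 2)))), Mul(4, -5)))), -1)) = Mul(65090, Pow(Add(39168, Add(1426, Add(Mul(Mul(-7, -1), Mul(Rational(-1, 3), Pow(5, Rational(1, 2)))), -20))), -1)) = Mul(65090, Pow(Add(39168, Add(1426, Add(Mul(7, Mul(Rational(-1, 3), Pow(5, Rational(1, 2)))), -20))), -1)) = Mul(65090, Pow(Add(39168, Add(1426, Add(Mul(Rational(-7, 3), Pow(5, Rational(1, 2))), -20))), -1)) = Mul(65090, Pow(Add(39168, Add(1426, Add(-20, Mul(Rational(-7, 3), Pow(5, Rational(1, 2)))))), -1)) = Mul(65090, Pow(Add(39168, Add(1406, Mul(Rational(-7, 3), Pow(5, Rational(1, 2))))), -1)) = Mul(65090, Pow(Add(40574, Mul(Rational(-7, 3), Pow(5, Rational(1, 2)))), -1))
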